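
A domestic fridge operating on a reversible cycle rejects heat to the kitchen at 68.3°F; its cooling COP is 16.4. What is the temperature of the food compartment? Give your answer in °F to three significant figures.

For a Carnot refrigerator COP_R = T_C/(T_H − T_C), so T_C = COP·T_H/(1 + COP).
With T_H = 293.32 K, T_C = 16.4 × 293.32/17.40 = 276.46 K.
Converting, 276.46 K = 37.96°F.

38.0 °F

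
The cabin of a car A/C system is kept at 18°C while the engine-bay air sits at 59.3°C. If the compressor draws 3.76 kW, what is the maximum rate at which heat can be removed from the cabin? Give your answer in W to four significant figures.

In absolute terms T_C = 291.15 K and T_H = 332.45 K, so ΔT = 41.30 K.
COP_Carnot = T_C/ΔT = 291.15/41.30 = 7.050.
Q̇_max = COP_Carnot × Ẇ = 7.050 × 3.760 kW = 26.51 kW = 26510 W.

26510 W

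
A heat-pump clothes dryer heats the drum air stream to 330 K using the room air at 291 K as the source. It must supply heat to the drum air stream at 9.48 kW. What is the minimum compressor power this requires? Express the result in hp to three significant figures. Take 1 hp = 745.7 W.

The reservoir spacing is ΔT = 330 − 291 = 39.00 K.
COP_Carnot = T_H/ΔT = 330.00/39.00 = 8.462.
Ẇ_min = Q̇/COP_Carnot = 9.480/8.462 = 1.120 kW = 1.502 hp.

1.50 hp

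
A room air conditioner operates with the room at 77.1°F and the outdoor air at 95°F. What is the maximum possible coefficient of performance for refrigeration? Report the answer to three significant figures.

30.0

In absolute terms T_C = 298.21 K and T_H = 308.15 K, so ΔT = 9.944 K.
For a reversible cycle, COP_Carnot = T_C/ΔT = 298.21/9.944 = 29.99.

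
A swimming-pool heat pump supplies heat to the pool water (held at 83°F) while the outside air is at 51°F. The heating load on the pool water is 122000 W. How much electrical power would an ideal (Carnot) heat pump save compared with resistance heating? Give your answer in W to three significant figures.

In absolute terms T_C = 283.71 K and T_H = 301.48 K, so ΔT = 17.78 K.
COP_Carnot = T_H/ΔT = 301.48/17.78 = 16.96.
Resistance heating needs Ẇ_res = Q̇_H = 122000 W; the reversible heat pump needs only Ẇ_hp = Q̇_H/COP = 7194 W.
Saving = 122000 − 7194 = 114800 W.

115000 W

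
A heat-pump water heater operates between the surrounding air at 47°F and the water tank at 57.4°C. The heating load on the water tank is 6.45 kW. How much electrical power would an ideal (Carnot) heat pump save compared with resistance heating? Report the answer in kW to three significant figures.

5.49 kW

In absolute terms T_C = 281.48 K and T_H = 330.55 K, so ΔT = 49.07 K.
COP_Carnot = T_H/ΔT = 330.55/49.07 = 6.737.
Resistance heating needs Ẇ_res = Q̇_H = 6.450 kW; the reversible heat pump needs only Ẇ_hp = Q̇_H/COP = 0.9574 kW.
Saving = 6.450 − 0.9574 = 5.493 kW.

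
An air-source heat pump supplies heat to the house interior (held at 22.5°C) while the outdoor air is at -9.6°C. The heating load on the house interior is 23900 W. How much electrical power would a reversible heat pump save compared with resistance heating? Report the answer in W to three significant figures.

In absolute terms T_C = 263.55 K and T_H = 295.65 K, so ΔT = 32.10 K.
COP_Carnot = T_H/ΔT = 295.65/32.10 = 9.210.
Resistance heating needs Ẇ_res = Q̇_H = 23900 W; the reversible heat pump needs only Ẇ_hp = Q̇_H/COP = 2595 W.
Saving = 23900 − 2595 = 21310 W.

21300 W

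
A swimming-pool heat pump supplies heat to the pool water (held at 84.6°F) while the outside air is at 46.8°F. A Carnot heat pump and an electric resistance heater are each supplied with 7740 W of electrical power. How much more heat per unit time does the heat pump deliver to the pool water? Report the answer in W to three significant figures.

104000 W

In absolute terms T_C = 281.37 K and T_H = 302.37 K, so ΔT = 21.00 K.
COP_Carnot = T_H/ΔT = 302.37/21.00 = 14.40.
The heat pump delivers Q̇_H = COP × Ẇ = 111400 W; the resistance heater delivers Ẇ = 7740 W.
Extra = (COP − 1)·Ẇ = 103700 W.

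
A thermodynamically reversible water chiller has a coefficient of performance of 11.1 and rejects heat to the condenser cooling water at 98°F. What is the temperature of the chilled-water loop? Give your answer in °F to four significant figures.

51.91 °F

For a Carnot refrigerator COP_R = T_C/(T_H − T_C), so T_C = COP·T_H/(1 + COP).
With T_H = 309.82 K, T_C = 11.1 × 309.82/12.10 = 284.21 K.
Converting, 284.21 K = 51.91°F.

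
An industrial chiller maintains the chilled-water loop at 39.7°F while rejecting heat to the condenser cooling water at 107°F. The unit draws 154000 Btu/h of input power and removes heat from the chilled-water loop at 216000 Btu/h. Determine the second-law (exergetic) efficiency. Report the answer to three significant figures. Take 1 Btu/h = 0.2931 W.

0.189

COP_actual = Q̇_C/Ẇ = 216000/154000 = 1.403.
In absolute terms T_C = 277.43 K and T_H = 314.82 K, so ΔT = 37.39 K.
COP_Carnot = T_C/ΔT = 277.43/37.39 = 7.420.
η_II = COP_actual/COP_Carnot = 1.403/7.420 = 0.1890.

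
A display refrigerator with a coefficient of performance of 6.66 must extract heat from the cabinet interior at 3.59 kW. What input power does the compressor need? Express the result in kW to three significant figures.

0.539 kW

Ẇ = Q̇_C/COP = 3.590/6.66 = 0.5390 kW.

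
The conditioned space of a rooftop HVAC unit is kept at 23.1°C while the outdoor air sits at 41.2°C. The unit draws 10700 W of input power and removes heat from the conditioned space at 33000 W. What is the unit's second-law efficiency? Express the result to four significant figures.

0.1884

COP_actual = Q̇_C/Ẇ = 33000/10700 = 3.084.
In absolute terms T_C = 296.25 K and T_H = 314.35 K, so ΔT = 18.10 K.
COP_Carnot = T_C/ΔT = 296.25/18.10 = 16.37.
η_II = COP_actual/COP_Carnot = 3.084/16.37 = 0.1884.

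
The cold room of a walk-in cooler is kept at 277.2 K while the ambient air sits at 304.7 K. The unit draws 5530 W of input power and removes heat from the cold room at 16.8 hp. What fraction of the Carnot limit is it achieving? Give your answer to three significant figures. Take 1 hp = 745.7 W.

Converting, Q̇_C = 16.80 hp = 12530 W, so COP_actual = Q̇_C/Ẇ = 12530/5530 = 2.265.
The reservoir spacing is ΔT = 304.7 − 277.2 = 27.50 K.
COP_Carnot = T_C/ΔT = 277.20/27.50 = 10.08.
η_II = COP_actual/COP_Carnot = 2.265/10.08 = 0.2247.

0.225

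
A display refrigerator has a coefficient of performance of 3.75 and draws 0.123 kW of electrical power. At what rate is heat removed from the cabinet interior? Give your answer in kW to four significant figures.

0.4613 kW

Q̇_C = COP × Ẇ = 3.75 × 0.1230 = 0.4613 kW.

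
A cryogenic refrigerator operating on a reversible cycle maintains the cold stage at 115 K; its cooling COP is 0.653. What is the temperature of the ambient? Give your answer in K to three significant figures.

COP_R = T_C/(T_H − T_C) gives T_H − T_C = T_C/COP.
With T_C = 115.00 K, T_H = 115.00 × (1 + 1/0.653) = 291.11 K.

291 K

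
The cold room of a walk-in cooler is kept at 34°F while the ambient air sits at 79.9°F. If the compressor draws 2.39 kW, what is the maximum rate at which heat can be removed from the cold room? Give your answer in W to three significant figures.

25700 W

In absolute terms T_C = 274.26 K and T_H = 299.76 K, so ΔT = 25.50 K.
COP_Carnot = T_C/ΔT = 274.26/25.50 = 10.76.
Q̇_max = COP_Carnot × Ẇ = 10.76 × 2.390 kW = 25.71 kW = 25710 W.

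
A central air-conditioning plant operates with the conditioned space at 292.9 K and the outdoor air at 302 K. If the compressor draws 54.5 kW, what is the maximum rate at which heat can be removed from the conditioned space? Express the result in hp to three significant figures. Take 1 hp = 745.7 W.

2350 hp

The reservoir spacing is ΔT = 302 − 292.9 = 9.100 K.
COP_Carnot = T_C/ΔT = 292.90/9.100 = 32.19.
Q̇_max = COP_Carnot × Ẇ = 32.19 × 54.50 kW = 1754 kW = 2352 hp.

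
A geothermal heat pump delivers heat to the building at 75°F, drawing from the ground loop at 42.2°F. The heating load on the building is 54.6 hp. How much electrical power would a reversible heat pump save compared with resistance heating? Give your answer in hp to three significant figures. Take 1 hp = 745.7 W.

In absolute terms T_C = 278.82 K and T_H = 297.04 K, so ΔT = 18.22 K.
COP_Carnot = T_H/ΔT = 297.04/18.22 = 16.30.
Resistance heating needs Ẇ_res = Q̇_H = 54.60 hp; the reversible heat pump needs only Ẇ_hp = Q̇_H/COP = 3.350 hp.
Saving = 54.60 − 3.350 = 51.25 hp.

51.3 hp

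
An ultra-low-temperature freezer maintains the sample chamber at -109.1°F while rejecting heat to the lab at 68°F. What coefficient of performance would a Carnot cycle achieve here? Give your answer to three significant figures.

1.98

In absolute terms T_C = 194.76 K and T_H = 293.15 K, so ΔT = 98.39 K.
For a reversible cycle, COP_Carnot = T_C/ΔT = 194.76/98.39 = 1.980.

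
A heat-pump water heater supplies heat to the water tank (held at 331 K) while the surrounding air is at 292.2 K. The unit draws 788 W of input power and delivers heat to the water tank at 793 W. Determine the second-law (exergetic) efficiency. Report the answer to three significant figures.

0.118

COP_actual = Q̇_H/Ẇ = 793.0/788.0 = 1.006.
The reservoir spacing is ΔT = 331 − 292.2 = 38.80 K.
COP_Carnot = T_H/ΔT = 331.00/38.80 = 8.531.
η_II = COP_actual/COP_Carnot = 1.006/8.531 = 0.1180.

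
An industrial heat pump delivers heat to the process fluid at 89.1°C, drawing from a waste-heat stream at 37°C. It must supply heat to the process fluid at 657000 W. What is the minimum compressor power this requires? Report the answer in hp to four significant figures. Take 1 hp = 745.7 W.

126.7 hp

In absolute terms T_C = 310.15 K and T_H = 362.25 K, so ΔT = 52.10 K.
COP_Carnot = T_H/ΔT = 362.25/52.10 = 6.953.
Ẇ_min = Q̇/COP_Carnot = 657000/6.953 = 94490 W = 126.7 hp.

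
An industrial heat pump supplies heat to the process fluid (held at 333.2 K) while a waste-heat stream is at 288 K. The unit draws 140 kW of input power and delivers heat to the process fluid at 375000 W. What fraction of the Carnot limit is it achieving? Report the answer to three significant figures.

Converting, Q̇_H = 375000 W = 375.0 kW, so COP_actual = Q̇_H/Ẇ = 375.0/140.0 = 2.679.
The reservoir spacing is ΔT = 333.2 − 288 = 45.20 K.
COP_Carnot = T_H/ΔT = 333.20/45.20 = 7.372.
η_II = COP_actual/COP_Carnot = 2.679/7.372 = 0.3634.

0.363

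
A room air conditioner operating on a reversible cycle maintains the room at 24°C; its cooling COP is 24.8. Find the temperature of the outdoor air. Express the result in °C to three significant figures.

COP_R = T_C/(T_H − T_C) gives T_H − T_C = T_C/COP.
With T_C = 297.15 K, T_H = 297.15 × (1 + 1/24.8) = 309.13 K.
Converting, 309.13 K = 35.98°C.

36.0 °C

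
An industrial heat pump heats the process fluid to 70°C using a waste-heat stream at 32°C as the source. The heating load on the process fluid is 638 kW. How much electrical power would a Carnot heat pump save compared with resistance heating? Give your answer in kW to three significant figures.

In absolute terms T_C = 305.15 K and T_H = 343.15 K, so ΔT = 38.00 K.
COP_Carnot = T_H/ΔT = 343.15/38.00 = 9.030.
Resistance heating needs Ẇ_res = Q̇_H = 638.0 kW; the reversible heat pump needs only Ẇ_hp = Q̇_H/COP = 70.65 kW.
Saving = 638.0 − 70.65 = 567.3 kW.

567 kW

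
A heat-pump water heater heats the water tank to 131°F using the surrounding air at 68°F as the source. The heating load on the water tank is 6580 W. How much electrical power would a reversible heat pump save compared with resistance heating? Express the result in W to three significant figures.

5880 W

In absolute terms T_C = 293.15 K and T_H = 328.15 K, so ΔT = 35.00 K.
COP_Carnot = T_H/ΔT = 328.15/35.00 = 9.376.
Resistance heating needs Ẇ_res = Q̇_H = 6580 W; the reversible heat pump needs only Ẇ_hp = Q̇_H/COP = 701.8 W.
Saving = 6580 − 701.8 = 5878 W.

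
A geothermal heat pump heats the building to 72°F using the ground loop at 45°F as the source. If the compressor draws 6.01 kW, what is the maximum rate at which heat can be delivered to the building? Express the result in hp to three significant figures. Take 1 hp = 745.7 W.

159 hp

In absolute terms T_C = 280.37 K and T_H = 295.37 K, so ΔT = 15.00 K.
COP_Carnot = T_H/ΔT = 295.37/15.00 = 19.69.
Q̇_max = COP_Carnot × Ẇ = 19.69 × 6.010 kW = 118.3 kW = 158.7 hp.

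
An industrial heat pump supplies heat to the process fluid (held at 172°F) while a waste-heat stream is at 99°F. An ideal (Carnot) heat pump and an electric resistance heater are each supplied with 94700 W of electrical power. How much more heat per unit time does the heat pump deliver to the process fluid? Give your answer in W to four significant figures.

In absolute terms T_C = 310.37 K and T_H = 350.93 K, so ΔT = 40.56 K.
COP_Carnot = T_H/ΔT = 350.93/40.56 = 8.653.
The heat pump delivers Q̇_H = COP × Ẇ = 819400 W; the resistance heater delivers Ẇ = 94700 W.
Extra = (COP − 1)·Ẇ = 724700 W.

724700 W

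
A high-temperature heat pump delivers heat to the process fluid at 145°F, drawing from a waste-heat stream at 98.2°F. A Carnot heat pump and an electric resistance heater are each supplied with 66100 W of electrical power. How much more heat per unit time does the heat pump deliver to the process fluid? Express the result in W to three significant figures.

In absolute terms T_C = 309.93 K and T_H = 335.93 K, so ΔT = 26.00 K.
COP_Carnot = T_H/ΔT = 335.93/26.00 = 12.92.
The heat pump delivers Q̇_H = COP × Ẇ = 854000 W; the resistance heater delivers Ẇ = 66100 W.
Extra = (COP − 1)·Ẇ = 787900 W.

788000 W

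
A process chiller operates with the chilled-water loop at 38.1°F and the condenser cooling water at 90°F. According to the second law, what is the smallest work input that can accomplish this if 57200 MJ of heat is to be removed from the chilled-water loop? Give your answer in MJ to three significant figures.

In absolute terms T_C = 276.54 K and T_H = 305.37 K, so ΔT = 28.83 K.
The reversible limit is COP_R = T_C/ΔT = 9.591, so W_min = Q_C/COP = Q_C·ΔT/T_C.
W_min = 57200 × 28.83/276.54 = 5964 MJ.

5960 MJ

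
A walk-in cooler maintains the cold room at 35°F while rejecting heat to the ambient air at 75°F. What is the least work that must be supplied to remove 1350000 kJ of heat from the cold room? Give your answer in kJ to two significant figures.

110000 kJ

In absolute terms T_C = 274.82 K and T_H = 297.04 K, so ΔT = 22.22 K.
The reversible limit is COP_R = T_C/ΔT = 12.37, so W_min = Q_C/COP = Q_C·ΔT/T_C.
W_min = 1350000 × 22.22/274.82 = 109200 kJ.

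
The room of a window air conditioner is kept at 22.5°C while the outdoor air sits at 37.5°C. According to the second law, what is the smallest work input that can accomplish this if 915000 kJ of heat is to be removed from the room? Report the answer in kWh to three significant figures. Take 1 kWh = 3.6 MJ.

12.9 kWh

In absolute terms T_C = 295.65 K and T_H = 310.65 K, so ΔT = 15.00 K.
The reversible limit is COP_R = T_C/ΔT = 19.71, so W_min = Q_C/COP = Q_C·ΔT/T_C.
W_min = 915000 × 15.00/295.65 = 46420 kJ = 12.90 kWh.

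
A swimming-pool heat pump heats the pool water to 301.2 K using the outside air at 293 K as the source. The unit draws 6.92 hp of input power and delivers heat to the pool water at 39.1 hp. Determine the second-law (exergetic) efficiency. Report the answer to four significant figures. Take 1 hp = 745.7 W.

COP_actual = Q̇_H/Ẇ = 39.10/6.920 = 5.650.
The reservoir spacing is ΔT = 301.2 − 293 = 8.200 K.
COP_Carnot = T_H/ΔT = 301.20/8.200 = 36.73.
η_II = COP_actual/COP_Carnot = 5.650/36.73 = 0.1538.

0.1538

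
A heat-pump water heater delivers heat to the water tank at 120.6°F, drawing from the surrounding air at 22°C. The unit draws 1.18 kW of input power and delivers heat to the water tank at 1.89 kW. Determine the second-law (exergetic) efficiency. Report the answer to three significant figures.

COP_actual = Q̇_H/Ẇ = 1.890/1.180 = 1.602.
In absolute terms T_C = 295.15 K and T_H = 322.37 K, so ΔT = 27.22 K.
COP_Carnot = T_H/ΔT = 322.37/27.22 = 11.84.
η_II = COP_actual/COP_Carnot = 1.602/11.84 = 0.1353.

0.135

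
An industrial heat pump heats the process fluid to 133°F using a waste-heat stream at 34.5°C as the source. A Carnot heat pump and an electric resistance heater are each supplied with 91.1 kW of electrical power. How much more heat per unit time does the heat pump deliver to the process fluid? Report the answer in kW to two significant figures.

In absolute terms T_C = 307.65 K and T_H = 329.26 K, so ΔT = 21.61 K.
COP_Carnot = T_H/ΔT = 329.26/21.61 = 15.24.
The heat pump delivers Q̇_H = COP × Ẇ = 1388 kW; the resistance heater delivers Ẇ = 91.10 kW.
Extra = (COP − 1)·Ẇ = 1297 kW.

1300 kW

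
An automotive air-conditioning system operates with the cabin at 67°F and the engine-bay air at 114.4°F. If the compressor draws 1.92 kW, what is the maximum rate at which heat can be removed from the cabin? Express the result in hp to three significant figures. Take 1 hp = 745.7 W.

28.6 hp

In absolute terms T_C = 292.59 K and T_H = 318.93 K, so ΔT = 26.33 K.
COP_Carnot = T_C/ΔT = 292.59/26.33 = 11.11.
Q̇_max = COP_Carnot × Ẇ = 11.11 × 1.920 kW = 21.33 kW = 28.61 hp.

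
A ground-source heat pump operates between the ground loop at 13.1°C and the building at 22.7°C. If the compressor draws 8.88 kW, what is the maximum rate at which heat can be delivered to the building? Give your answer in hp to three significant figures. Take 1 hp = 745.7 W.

In absolute terms T_C = 286.25 K and T_H = 295.85 K, so ΔT = 9.600 K.
COP_Carnot = T_H/ΔT = 295.85/9.600 = 30.82.
Q̇_max = COP_Carnot × Ẇ = 30.82 × 8.880 kW = 273.7 kW = 367.0 hp.

367 hp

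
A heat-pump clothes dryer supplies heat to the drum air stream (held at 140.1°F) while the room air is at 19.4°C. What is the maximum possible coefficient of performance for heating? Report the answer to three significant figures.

In absolute terms T_C = 292.55 K and T_H = 333.21 K, so ΔT = 40.66 K.
For a reversible cycle, COP_Carnot = T_H/ΔT = 333.21/40.66 = 8.196.

8.20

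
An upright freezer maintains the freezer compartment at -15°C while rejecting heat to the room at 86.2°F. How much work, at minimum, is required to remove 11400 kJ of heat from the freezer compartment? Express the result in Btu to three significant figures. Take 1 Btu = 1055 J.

1890 Btu

In absolute terms T_C = 258.15 K and T_H = 303.26 K, so ΔT = 45.11 K.
The reversible limit is COP_R = T_C/ΔT = 5.723, so W_min = Q_C/COP = Q_C·ΔT/T_C.
W_min = 11400 × 45.11/258.15 = 1992 kJ = 1888 Btu.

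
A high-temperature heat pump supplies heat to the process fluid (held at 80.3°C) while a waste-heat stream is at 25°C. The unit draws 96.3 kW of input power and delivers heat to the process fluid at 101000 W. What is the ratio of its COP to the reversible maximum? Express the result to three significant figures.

0.164

Converting, Q̇_H = 101000 W = 101.0 kW, so COP_actual = Q̇_H/Ẇ = 101.0/96.30 = 1.049.
In absolute terms T_C = 298.15 K and T_H = 353.45 K, so ΔT = 55.30 K.
COP_Carnot = T_H/ΔT = 353.45/55.30 = 6.392.
η_II = COP_actual/COP_Carnot = 1.049/6.392 = 0.1641.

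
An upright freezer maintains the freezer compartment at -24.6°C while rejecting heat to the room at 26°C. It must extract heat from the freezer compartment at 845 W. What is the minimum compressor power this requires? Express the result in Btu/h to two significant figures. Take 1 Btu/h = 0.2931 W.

590 Btu/h

In absolute terms T_C = 248.55 K and T_H = 299.15 K, so ΔT = 50.60 K.
COP_Carnot = T_C/ΔT = 248.55/50.60 = 4.912.
Ẇ_min = Q̇/COP_Carnot = 845.0/4.912 = 172.0 W = 586.9 Btu/h.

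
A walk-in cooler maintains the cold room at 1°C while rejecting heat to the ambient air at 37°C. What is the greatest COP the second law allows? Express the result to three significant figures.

In absolute terms T_C = 274.15 K and T_H = 310.15 K, so ΔT = 36.00 K.
For a reversible cycle, COP_Carnot = T_C/ΔT = 274.15/36.00 = 7.615.

7.62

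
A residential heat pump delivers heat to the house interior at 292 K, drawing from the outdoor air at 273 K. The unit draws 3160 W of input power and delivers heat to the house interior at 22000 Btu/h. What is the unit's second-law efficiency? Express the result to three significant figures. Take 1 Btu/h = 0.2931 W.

Converting, Q̇_H = 22000 Btu/h = 6448 W, so COP_actual = Q̇_H/Ẇ = 6448/3160 = 2.041.
The reservoir spacing is ΔT = 292 − 273 = 19.00 K.
COP_Carnot = T_H/ΔT = 292.00/19.00 = 15.37.
η_II = COP_actual/COP_Carnot = 2.041/15.37 = 0.1328.

0.133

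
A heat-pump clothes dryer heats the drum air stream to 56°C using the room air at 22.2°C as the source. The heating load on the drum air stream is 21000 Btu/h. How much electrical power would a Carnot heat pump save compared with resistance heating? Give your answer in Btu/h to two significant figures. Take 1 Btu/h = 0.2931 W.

In absolute terms T_C = 295.35 K and T_H = 329.15 K, so ΔT = 33.80 K.
COP_Carnot = T_H/ΔT = 329.15/33.80 = 9.738.
Resistance heating needs Ẇ_res = Q̇_H = 21000 Btu/h; the reversible heat pump needs only Ẇ_hp = Q̇_H/COP = 2156 Btu/h.
Saving = 21000 − 2156 = 18840 Btu/h.

19000 Btu/h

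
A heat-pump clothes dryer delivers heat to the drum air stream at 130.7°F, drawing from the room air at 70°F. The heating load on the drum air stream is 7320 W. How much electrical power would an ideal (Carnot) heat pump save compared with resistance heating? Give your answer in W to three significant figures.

In absolute terms T_C = 294.26 K and T_H = 327.98 K, so ΔT = 33.72 K.
COP_Carnot = T_H/ΔT = 327.98/33.72 = 9.726.
Resistance heating needs Ẇ_res = Q̇_H = 7320 W; the reversible heat pump needs only Ẇ_hp = Q̇_H/COP = 752.6 W.
Saving = 7320 − 752.6 = 6567 W.

6570 W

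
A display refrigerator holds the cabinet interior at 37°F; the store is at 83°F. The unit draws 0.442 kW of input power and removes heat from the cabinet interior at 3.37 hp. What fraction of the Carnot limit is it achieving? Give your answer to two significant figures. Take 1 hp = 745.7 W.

0.53

Converting, Q̇_C = 3.370 hp = 2.513 kW, so COP_actual = Q̇_C/Ẇ = 2.513/0.4420 = 5.686.
In absolute terms T_C = 275.93 K and T_H = 301.48 K, so ΔT = 25.56 K.
COP_Carnot = T_C/ΔT = 275.93/25.56 = 10.80.
η_II = COP_actual/COP_Carnot = 5.686/10.80 = 0.5266.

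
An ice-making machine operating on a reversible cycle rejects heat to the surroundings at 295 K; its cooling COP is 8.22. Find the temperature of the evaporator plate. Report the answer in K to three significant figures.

263 K

For a Carnot refrigerator COP_R = T_C/(T_H − T_C), so T_C = COP·T_H/(1 + COP).
With T_H = 295.00 K, T_C = 8.22 × 295.00/9.220 = 263.00 K.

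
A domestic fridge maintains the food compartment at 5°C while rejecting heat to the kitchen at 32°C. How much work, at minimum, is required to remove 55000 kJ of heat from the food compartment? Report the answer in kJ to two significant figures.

5300 kJ

In absolute terms T_C = 278.15 K and T_H = 305.15 K, so ΔT = 27.00 K.
The reversible limit is COP_R = T_C/ΔT = 10.30, so W_min = Q_C/COP = Q_C·ΔT/T_C.
W_min = 55000 × 27.00/278.15 = 5339 kJ.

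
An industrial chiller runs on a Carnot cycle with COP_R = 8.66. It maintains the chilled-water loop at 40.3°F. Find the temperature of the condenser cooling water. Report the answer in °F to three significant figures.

COP_R = T_C/(T_H − T_C) gives T_H − T_C = T_C/COP.
With T_C = 277.76 K, T_H = 277.76 × (1 + 1/8.66) = 309.84 K.
Converting, 309.84 K = 98.03°F.

98.0 °F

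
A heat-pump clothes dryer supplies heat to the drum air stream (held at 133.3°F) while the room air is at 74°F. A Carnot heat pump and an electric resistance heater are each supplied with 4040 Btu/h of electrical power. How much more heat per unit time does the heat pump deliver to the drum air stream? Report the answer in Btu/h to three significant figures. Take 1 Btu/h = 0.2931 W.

36400 Btu/h

In absolute terms T_C = 296.48 K and T_H = 329.43 K, so ΔT = 32.94 K.
COP_Carnot = T_H/ΔT = 329.43/32.94 = 9.999.
The heat pump delivers Q̇_H = COP × Ẇ = 40400 Btu/h; the resistance heater delivers Ẇ = 4040 Btu/h.
Extra = (COP − 1)·Ẇ = 36360 Btu/h.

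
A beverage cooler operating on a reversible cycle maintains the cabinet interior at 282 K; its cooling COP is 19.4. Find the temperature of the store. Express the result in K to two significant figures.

COP_R = T_C/(T_H − T_C) gives T_H − T_C = T_C/COP.
With T_C = 282.00 K, T_H = 282.00 × (1 + 1/19.4) = 296.54 K.

300 K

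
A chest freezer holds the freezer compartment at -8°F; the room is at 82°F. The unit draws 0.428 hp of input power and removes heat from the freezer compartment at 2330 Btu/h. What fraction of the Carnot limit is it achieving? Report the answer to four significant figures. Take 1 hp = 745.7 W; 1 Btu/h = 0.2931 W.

0.4264

Converting, Q̇_C = 2330 Btu/h = 0.9158 hp, so COP_actual = Q̇_C/Ẇ = 0.9158/0.4280 = 2.140.
In absolute terms T_C = 250.93 K and T_H = 300.93 K, so ΔT = 50.00 K.
COP_Carnot = T_C/ΔT = 250.93/50.00 = 5.019.
η_II = COP_actual/COP_Carnot = 2.140/5.019 = 0.4264.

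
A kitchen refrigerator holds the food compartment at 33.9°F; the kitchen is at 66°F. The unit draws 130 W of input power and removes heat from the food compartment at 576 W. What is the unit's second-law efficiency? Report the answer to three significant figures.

COP_actual = Q̇_C/Ẇ = 576.0/130.0 = 4.431.
In absolute terms T_C = 274.21 K and T_H = 292.04 K, so ΔT = 17.83 K.
COP_Carnot = T_C/ΔT = 274.21/17.83 = 15.38.
η_II = COP_actual/COP_Carnot = 4.431/15.38 = 0.2882.

0.288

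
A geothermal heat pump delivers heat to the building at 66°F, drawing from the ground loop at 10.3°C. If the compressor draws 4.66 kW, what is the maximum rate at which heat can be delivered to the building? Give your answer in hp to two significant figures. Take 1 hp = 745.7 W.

In absolute terms T_C = 283.45 K and T_H = 292.04 K, so ΔT = 8.589 K.
COP_Carnot = T_H/ΔT = 292.04/8.589 = 34.00.
Q̇_max = COP_Carnot × Ẇ = 34.00 × 4.660 kW = 158.4 kW = 212.5 hp.

210 hp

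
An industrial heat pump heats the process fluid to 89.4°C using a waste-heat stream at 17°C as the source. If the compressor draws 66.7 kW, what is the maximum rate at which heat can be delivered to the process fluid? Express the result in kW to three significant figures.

In absolute terms T_C = 290.15 K and T_H = 362.55 K, so ΔT = 72.40 K.
COP_Carnot = T_H/ΔT = 362.55/72.40 = 5.008.
Q̇_max = COP_Carnot × Ẇ = 5.008 × 66.70 kW = 334.0 kW.

334 kW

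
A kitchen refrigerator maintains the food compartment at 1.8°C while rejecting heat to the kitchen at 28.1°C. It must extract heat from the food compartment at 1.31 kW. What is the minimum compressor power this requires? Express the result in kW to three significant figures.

0.125 kW

In absolute terms T_C = 274.95 K and T_H = 301.25 K, so ΔT = 26.30 K.
COP_Carnot = T_C/ΔT = 274.95/26.30 = 10.45.
Ẇ_min = Q̇/COP_Carnot = 1.310/10.45 = 0.1253 kW.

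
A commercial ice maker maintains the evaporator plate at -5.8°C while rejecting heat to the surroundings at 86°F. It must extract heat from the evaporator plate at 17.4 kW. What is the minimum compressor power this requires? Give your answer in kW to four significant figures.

2.330 kW

In absolute terms T_C = 267.35 K and T_H = 303.15 K, so ΔT = 35.80 K.
COP_Carnot = T_C/ΔT = 267.35/35.80 = 7.468.
Ẇ_min = Q̇/COP_Carnot = 17.40/7.468 = 2.330 kW.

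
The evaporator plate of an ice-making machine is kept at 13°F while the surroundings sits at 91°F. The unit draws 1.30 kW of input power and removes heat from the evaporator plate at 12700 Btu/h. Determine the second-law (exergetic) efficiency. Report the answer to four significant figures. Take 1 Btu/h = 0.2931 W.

Converting, Q̇_C = 12700 Btu/h = 3.722 kW, so COP_actual = Q̇_C/Ẇ = 3.722/1.300 = 2.863.
In absolute terms T_C = 262.59 K and T_H = 305.93 K, so ΔT = 43.33 K.
COP_Carnot = T_C/ΔT = 262.59/43.33 = 6.060.
η_II = COP_actual/COP_Carnot = 2.863/6.060 = 0.4725.

0.4725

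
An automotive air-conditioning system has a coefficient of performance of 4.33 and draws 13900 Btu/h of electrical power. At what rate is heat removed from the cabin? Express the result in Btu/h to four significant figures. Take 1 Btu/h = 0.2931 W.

Q̇_C = COP × Ẇ = 4.33 × 13900 = 60190 Btu/h.

60190 Btu/h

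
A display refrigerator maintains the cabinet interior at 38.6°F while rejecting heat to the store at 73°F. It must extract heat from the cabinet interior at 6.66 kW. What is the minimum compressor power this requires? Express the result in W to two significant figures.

460 W

In absolute terms T_C = 276.82 K and T_H = 295.93 K, so ΔT = 19.11 K.
COP_Carnot = T_C/ΔT = 276.82/19.11 = 14.48.
Ẇ_min = Q̇/COP_Carnot = 6.660/14.48 = 0.4598 kW = 459.8 W.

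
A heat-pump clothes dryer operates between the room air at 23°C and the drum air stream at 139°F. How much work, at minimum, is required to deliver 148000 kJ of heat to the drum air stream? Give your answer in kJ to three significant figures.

16200 kJ

In absolute terms T_C = 296.15 K and T_H = 332.59 K, so ΔT = 36.44 K.
The reversible limit is COP_HP = T_H/ΔT = 9.126, so W_min = Q_H/COP = Q_H·ΔT/T_H.
W_min = 148000 × 36.44/332.59 = 16220 kJ.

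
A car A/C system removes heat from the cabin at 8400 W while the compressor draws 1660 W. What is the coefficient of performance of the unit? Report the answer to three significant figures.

The first law gives Q̇_H = Q̇_C + Ẇ, so the three rates are Q̇_C = 8400, Q̇_H = 10060, Ẇ = 1660 W.
COP_R = Q̇_C/Ẇ = 8400/1660 = 5.060.

5.06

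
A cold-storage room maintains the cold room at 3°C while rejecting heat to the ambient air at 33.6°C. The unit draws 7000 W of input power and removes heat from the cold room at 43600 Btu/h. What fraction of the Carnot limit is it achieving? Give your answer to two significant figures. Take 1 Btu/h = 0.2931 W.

Converting, Q̇_C = 43600 Btu/h = 12780 W, so COP_actual = Q̇_C/Ẇ = 12780/7000 = 1.826.
In absolute terms T_C = 276.15 K and T_H = 306.75 K, so ΔT = 30.60 K.
COP_Carnot = T_C/ΔT = 276.15/30.60 = 9.025.
η_II = COP_actual/COP_Carnot = 1.826/9.025 = 0.2023.

0.20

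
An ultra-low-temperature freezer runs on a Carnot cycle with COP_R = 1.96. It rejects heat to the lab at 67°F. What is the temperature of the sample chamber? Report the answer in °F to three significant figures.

For a Carnot refrigerator COP_R = T_C/(T_H − T_C), so T_C = COP·T_H/(1 + COP).
With T_H = 292.59 K, T_C = 1.96 × 292.59/2.960 = 193.74 K.
Converting, 193.74 K = -110.93°F.

-111 °F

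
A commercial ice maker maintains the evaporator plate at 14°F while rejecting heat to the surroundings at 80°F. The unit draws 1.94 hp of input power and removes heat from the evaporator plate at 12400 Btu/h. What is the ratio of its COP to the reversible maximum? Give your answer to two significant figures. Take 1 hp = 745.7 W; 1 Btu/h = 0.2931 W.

0.35

Converting, Q̇_C = 12400 Btu/h = 4.874 hp, so COP_actual = Q̇_C/Ẇ = 4.874/1.940 = 2.512.
In absolute terms T_C = 263.15 K and T_H = 299.82 K, so ΔT = 36.67 K.
COP_Carnot = T_C/ΔT = 263.15/36.67 = 7.177.
η_II = COP_actual/COP_Carnot = 2.512/7.177 = 0.3501.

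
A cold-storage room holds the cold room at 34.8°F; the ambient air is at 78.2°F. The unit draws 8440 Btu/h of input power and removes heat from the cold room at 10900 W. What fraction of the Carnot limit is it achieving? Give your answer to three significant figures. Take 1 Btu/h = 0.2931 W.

0.387

Converting, Q̇_C = 10900 W = 37190 Btu/h, so COP_actual = Q̇_C/Ẇ = 37190/8440 = 4.406.
In absolute terms T_C = 274.71 K and T_H = 298.82 K, so ΔT = 24.11 K.
COP_Carnot = T_C/ΔT = 274.71/24.11 = 11.39.
η_II = COP_actual/COP_Carnot = 4.406/11.39 = 0.3867.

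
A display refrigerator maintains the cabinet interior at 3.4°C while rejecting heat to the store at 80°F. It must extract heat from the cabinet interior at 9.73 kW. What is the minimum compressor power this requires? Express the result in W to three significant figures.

819 W

In absolute terms T_C = 276.55 K and T_H = 299.82 K, so ΔT = 23.27 K.
COP_Carnot = T_C/ΔT = 276.55/23.27 = 11.89.
Ẇ_min = Q̇/COP_Carnot = 9.730/11.89 = 0.8186 kW = 818.6 W.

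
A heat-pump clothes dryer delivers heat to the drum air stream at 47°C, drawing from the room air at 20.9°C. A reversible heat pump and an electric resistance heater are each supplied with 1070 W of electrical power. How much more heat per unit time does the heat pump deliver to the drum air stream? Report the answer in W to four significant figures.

In absolute terms T_C = 294.05 K and T_H = 320.15 K, so ΔT = 26.10 K.
COP_Carnot = T_H/ΔT = 320.15/26.10 = 12.27.
The heat pump delivers Q̇_H = COP × Ẇ = 13120 W; the resistance heater delivers Ẇ = 1070 W.
Extra = (COP − 1)·Ẇ = 12050 W.

12050 W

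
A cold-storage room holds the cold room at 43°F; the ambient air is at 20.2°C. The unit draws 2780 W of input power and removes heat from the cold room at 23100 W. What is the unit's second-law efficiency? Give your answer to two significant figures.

COP_actual = Q̇_C/Ẇ = 23100/2780 = 8.309.
In absolute terms T_C = 279.26 K and T_H = 293.35 K, so ΔT = 14.09 K.
COP_Carnot = T_C/ΔT = 279.26/14.09 = 19.82.
η_II = COP_actual/COP_Carnot = 8.309/19.82 = 0.4192.

0.42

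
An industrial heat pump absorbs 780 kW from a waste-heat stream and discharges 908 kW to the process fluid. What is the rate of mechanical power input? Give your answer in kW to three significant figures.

For a cyclic device the first law requires Q̇_H = Q̇_C + Ẇ.
Ẇ = Q̇_H − Q̇_C = 128.0 kW.

128 kW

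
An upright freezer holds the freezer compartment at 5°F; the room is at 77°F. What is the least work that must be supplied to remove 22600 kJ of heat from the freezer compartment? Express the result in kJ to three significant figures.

3500 kJ

In absolute terms T_C = 258.15 K and T_H = 298.15 K, so ΔT = 40.00 K.
The reversible limit is COP_R = T_C/ΔT = 6.454, so W_min = Q_C/COP = Q_C·ΔT/T_C.
W_min = 22600 × 40.00/258.15 = 3502 kJ.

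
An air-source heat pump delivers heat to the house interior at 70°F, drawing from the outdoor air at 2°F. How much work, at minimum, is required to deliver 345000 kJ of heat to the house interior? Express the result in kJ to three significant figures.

In absolute terms T_C = 256.48 K and T_H = 294.26 K, so ΔT = 37.78 K.
The reversible limit is COP_HP = T_H/ΔT = 7.789, so W_min = Q_H/COP = Q_H·ΔT/T_H.
W_min = 345000 × 37.78/294.26 = 44290 kJ.

44300 kJ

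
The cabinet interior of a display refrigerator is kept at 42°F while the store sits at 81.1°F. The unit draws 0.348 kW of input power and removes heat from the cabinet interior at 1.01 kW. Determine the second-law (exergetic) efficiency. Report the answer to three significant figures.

COP_actual = Q̇_C/Ẇ = 1.010/0.3480 = 2.902.
In absolute terms T_C = 278.71 K and T_H = 300.43 K, so ΔT = 21.72 K.
COP_Carnot = T_C/ΔT = 278.71/21.72 = 12.83.
η_II = COP_actual/COP_Carnot = 2.902/12.83 = 0.2262.

0.226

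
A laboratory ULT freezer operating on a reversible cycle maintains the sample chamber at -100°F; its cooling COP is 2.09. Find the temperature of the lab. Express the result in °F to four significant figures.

COP_R = T_C/(T_H − T_C) gives T_H − T_C = T_C/COP.
With T_C = 199.82 K, T_H = 199.82 × (1 + 1/2.09) = 295.42 K.
Converting, 295.42 K = 72.09°F.

72.09 °F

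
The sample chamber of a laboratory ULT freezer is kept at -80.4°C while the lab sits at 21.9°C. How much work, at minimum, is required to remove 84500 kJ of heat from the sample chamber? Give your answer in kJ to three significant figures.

In absolute terms T_C = 192.75 K and T_H = 295.05 K, so ΔT = 102.3 K.
The reversible limit is COP_R = T_C/ΔT = 1.884, so W_min = Q_C/COP = Q_C·ΔT/T_C.
W_min = 84500 × 102.3/192.75 = 44850 kJ.

44800 kJ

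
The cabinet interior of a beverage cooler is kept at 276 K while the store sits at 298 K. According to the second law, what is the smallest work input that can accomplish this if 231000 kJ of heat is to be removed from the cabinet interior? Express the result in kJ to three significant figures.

The reservoir spacing is ΔT = 298 − 276 = 22.00 K.
The reversible limit is COP_R = T_C/ΔT = 12.55, so W_min = Q_C/COP = Q_C·ΔT/T_C.
W_min = 231000 × 22.00/276.00 = 18410 kJ.

18400 kJ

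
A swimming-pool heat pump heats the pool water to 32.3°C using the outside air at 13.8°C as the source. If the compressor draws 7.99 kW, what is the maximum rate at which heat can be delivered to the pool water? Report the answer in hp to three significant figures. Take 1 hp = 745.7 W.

177 hp

In absolute terms T_C = 286.95 K and T_H = 305.45 K, so ΔT = 18.50 K.
COP_Carnot = T_H/ΔT = 305.45/18.50 = 16.51.
Q̇_max = COP_Carnot × Ẇ = 16.51 × 7.990 kW = 131.9 kW = 176.9 hp.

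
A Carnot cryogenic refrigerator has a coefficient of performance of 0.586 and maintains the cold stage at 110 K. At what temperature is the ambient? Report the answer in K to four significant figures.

COP_R = T_C/(T_H − T_C) gives T_H − T_C = T_C/COP.
With T_C = 110.00 K, T_H = 110.00 × (1 + 1/0.586) = 297.71 K.

297.7 K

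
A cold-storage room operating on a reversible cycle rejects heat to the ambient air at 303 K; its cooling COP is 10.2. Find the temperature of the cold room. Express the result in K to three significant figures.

276 K

For a Carnot refrigerator COP_R = T_C/(T_H − T_C), so T_C = COP·T_H/(1 + COP).
With T_H = 303.00 K, T_C = 10.2 × 303.00/11.20 = 275.95 K.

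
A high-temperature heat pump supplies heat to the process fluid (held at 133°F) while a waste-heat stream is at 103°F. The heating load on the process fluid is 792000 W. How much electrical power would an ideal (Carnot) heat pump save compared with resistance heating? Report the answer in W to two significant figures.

750000 W

In absolute terms T_C = 312.59 K and T_H = 329.26 K, so ΔT = 16.67 K.
COP_Carnot = T_H/ΔT = 329.26/16.67 = 19.76.
Resistance heating needs Ẇ_res = Q̇_H = 792000 W; the reversible heat pump needs only Ẇ_hp = Q̇_H/COP = 40090 W.
Saving = 792000 − 40090 = 751900 W.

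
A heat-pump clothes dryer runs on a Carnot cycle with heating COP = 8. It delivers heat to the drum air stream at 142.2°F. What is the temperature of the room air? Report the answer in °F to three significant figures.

COP_HP = T_H/(T_H − T_C) gives T_H − T_C = T_H/COP.
With T_H = 334.37 K, T_C = 334.37 × (1 − 1/8) = 292.58 K.
Converting, 292.58 K = 66.97°F.

67.0 °F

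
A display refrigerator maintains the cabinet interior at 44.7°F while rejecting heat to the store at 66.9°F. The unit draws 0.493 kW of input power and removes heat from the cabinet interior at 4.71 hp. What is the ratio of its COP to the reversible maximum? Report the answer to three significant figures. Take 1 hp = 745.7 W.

Converting, Q̇_C = 4.710 hp = 3.512 kW, so COP_actual = Q̇_C/Ẇ = 3.512/0.4930 = 7.124.
In absolute terms T_C = 280.21 K and T_H = 292.54 K, so ΔT = 12.33 K.
COP_Carnot = T_C/ΔT = 280.21/12.33 = 22.72.
η_II = COP_actual/COP_Carnot = 7.124/22.72 = 0.3136.

0.314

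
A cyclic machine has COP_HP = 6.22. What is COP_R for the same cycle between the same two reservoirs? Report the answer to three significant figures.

5.22

Since Q_H = Q_C + W for any cycle, COP_R = Q_C/W = Q_H/W − 1.
COP_R = 6.22 − 1 = 5.22.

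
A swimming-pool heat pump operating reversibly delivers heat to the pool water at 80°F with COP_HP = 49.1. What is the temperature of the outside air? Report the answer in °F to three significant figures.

COP_HP = T_H/(T_H − T_C) gives T_H − T_C = T_H/COP.
With T_H = 299.82 K, T_C = 299.82 × (1 − 1/49.1) = 293.71 K.
Converting, 293.71 K = 69.01°F.

69.0 °F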